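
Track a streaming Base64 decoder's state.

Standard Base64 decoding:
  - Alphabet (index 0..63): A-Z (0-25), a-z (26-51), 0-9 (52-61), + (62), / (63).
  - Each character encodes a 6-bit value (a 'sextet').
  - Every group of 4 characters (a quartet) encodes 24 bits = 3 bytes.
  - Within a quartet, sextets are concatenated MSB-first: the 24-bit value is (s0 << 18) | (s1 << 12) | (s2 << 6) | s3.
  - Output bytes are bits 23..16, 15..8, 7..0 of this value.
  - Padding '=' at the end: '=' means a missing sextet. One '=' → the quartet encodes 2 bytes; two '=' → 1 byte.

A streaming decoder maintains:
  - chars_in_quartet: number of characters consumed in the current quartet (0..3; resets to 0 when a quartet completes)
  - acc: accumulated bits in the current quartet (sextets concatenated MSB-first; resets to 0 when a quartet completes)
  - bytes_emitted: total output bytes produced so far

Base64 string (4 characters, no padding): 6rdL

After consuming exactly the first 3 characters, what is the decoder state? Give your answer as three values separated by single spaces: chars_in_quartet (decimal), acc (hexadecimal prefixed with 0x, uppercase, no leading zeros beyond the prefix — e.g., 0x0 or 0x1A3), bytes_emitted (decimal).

After char 0 ('6'=58): chars_in_quartet=1 acc=0x3A bytes_emitted=0
After char 1 ('r'=43): chars_in_quartet=2 acc=0xEAB bytes_emitted=0
After char 2 ('d'=29): chars_in_quartet=3 acc=0x3AADD bytes_emitted=0

Answer: 3 0x3AADD 0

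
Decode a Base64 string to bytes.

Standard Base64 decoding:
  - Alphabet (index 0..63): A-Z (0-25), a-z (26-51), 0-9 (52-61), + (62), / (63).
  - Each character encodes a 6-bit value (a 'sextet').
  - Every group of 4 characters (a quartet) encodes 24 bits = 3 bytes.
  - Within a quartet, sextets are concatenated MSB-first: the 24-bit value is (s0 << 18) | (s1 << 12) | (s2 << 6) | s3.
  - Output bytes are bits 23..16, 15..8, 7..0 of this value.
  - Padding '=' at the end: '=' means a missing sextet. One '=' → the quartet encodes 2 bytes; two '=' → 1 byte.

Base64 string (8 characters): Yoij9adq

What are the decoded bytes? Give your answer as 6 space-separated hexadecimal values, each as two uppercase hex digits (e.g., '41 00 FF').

After char 0 ('Y'=24): chars_in_quartet=1 acc=0x18 bytes_emitted=0
After char 1 ('o'=40): chars_in_quartet=2 acc=0x628 bytes_emitted=0
After char 2 ('i'=34): chars_in_quartet=3 acc=0x18A22 bytes_emitted=0
After char 3 ('j'=35): chars_in_quartet=4 acc=0x6288A3 -> emit 62 88 A3, reset; bytes_emitted=3
After char 4 ('9'=61): chars_in_quartet=1 acc=0x3D bytes_emitted=3
After char 5 ('a'=26): chars_in_quartet=2 acc=0xF5A bytes_emitted=3
After char 6 ('d'=29): chars_in_quartet=3 acc=0x3D69D bytes_emitted=3
After char 7 ('q'=42): chars_in_quartet=4 acc=0xF5A76A -> emit F5 A7 6A, reset; bytes_emitted=6

Answer: 62 88 A3 F5 A7 6A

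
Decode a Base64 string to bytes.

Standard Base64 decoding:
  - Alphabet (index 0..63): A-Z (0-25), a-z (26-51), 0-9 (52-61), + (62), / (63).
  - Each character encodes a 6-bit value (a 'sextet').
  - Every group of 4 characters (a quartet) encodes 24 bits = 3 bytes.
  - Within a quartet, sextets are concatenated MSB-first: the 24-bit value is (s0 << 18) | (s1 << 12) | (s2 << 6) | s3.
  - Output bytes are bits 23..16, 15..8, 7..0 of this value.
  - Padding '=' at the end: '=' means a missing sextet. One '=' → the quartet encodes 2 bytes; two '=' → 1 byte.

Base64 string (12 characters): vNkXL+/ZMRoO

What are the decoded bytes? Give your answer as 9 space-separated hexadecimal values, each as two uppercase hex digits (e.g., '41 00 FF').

After char 0 ('v'=47): chars_in_quartet=1 acc=0x2F bytes_emitted=0
After char 1 ('N'=13): chars_in_quartet=2 acc=0xBCD bytes_emitted=0
After char 2 ('k'=36): chars_in_quartet=3 acc=0x2F364 bytes_emitted=0
After char 3 ('X'=23): chars_in_quartet=4 acc=0xBCD917 -> emit BC D9 17, reset; bytes_emitted=3
After char 4 ('L'=11): chars_in_quartet=1 acc=0xB bytes_emitted=3
After char 5 ('+'=62): chars_in_quartet=2 acc=0x2FE bytes_emitted=3
After char 6 ('/'=63): chars_in_quartet=3 acc=0xBFBF bytes_emitted=3
After char 7 ('Z'=25): chars_in_quartet=4 acc=0x2FEFD9 -> emit 2F EF D9, reset; bytes_emitted=6
After char 8 ('M'=12): chars_in_quartet=1 acc=0xC bytes_emitted=6
After char 9 ('R'=17): chars_in_quartet=2 acc=0x311 bytes_emitted=6
After char 10 ('o'=40): chars_in_quartet=3 acc=0xC468 bytes_emitted=6
After char 11 ('O'=14): chars_in_quartet=4 acc=0x311A0E -> emit 31 1A 0E, reset; bytes_emitted=9

Answer: BC D9 17 2F EF D9 31 1A 0E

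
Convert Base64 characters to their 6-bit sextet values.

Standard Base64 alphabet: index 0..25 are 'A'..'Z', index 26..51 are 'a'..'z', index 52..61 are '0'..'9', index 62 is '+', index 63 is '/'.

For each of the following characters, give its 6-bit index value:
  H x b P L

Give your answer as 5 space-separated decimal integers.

Answer: 7 49 27 15 11

Derivation:
'H': A..Z range, ord('H') − ord('A') = 7
'x': a..z range, 26 + ord('x') − ord('a') = 49
'b': a..z range, 26 + ord('b') − ord('a') = 27
'P': A..Z range, ord('P') − ord('A') = 15
'L': A..Z range, ord('L') − ord('A') = 11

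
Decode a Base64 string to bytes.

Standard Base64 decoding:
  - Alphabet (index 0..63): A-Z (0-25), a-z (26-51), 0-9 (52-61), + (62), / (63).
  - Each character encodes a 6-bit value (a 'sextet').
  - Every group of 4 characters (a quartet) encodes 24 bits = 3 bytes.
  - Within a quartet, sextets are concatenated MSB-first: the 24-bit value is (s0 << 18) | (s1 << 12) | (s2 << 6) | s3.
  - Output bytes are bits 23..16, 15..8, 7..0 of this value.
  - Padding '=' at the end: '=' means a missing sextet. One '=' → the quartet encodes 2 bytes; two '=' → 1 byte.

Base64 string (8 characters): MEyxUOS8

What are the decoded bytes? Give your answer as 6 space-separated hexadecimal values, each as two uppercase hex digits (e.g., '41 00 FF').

After char 0 ('M'=12): chars_in_quartet=1 acc=0xC bytes_emitted=0
After char 1 ('E'=4): chars_in_quartet=2 acc=0x304 bytes_emitted=0
After char 2 ('y'=50): chars_in_quartet=3 acc=0xC132 bytes_emitted=0
After char 3 ('x'=49): chars_in_quartet=4 acc=0x304CB1 -> emit 30 4C B1, reset; bytes_emitted=3
After char 4 ('U'=20): chars_in_quartet=1 acc=0x14 bytes_emitted=3
After char 5 ('O'=14): chars_in_quartet=2 acc=0x50E bytes_emitted=3
After char 6 ('S'=18): chars_in_quartet=3 acc=0x14392 bytes_emitted=3
After char 7 ('8'=60): chars_in_quartet=4 acc=0x50E4BC -> emit 50 E4 BC, reset; bytes_emitted=6

Answer: 30 4C B1 50 E4 BC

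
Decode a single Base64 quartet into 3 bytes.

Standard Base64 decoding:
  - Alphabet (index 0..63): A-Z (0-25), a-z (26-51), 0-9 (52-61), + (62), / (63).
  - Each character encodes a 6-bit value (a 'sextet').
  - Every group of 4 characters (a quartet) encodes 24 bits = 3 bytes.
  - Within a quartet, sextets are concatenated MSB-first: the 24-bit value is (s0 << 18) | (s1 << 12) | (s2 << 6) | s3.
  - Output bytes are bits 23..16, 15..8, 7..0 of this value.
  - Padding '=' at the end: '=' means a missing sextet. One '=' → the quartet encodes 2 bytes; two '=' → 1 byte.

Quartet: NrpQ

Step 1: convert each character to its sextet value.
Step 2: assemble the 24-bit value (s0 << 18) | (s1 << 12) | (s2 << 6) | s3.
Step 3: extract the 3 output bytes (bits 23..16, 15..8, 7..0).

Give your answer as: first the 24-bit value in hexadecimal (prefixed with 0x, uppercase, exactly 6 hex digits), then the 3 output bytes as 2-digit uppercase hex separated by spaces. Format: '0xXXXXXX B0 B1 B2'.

Sextets: N=13, r=43, p=41, Q=16
24-bit: (13<<18) | (43<<12) | (41<<6) | 16
      = 0x340000 | 0x02B000 | 0x000A40 | 0x000010
      = 0x36BA50
Bytes: (v>>16)&0xFF=36, (v>>8)&0xFF=BA, v&0xFF=50

Answer: 0x36BA50 36 BA 50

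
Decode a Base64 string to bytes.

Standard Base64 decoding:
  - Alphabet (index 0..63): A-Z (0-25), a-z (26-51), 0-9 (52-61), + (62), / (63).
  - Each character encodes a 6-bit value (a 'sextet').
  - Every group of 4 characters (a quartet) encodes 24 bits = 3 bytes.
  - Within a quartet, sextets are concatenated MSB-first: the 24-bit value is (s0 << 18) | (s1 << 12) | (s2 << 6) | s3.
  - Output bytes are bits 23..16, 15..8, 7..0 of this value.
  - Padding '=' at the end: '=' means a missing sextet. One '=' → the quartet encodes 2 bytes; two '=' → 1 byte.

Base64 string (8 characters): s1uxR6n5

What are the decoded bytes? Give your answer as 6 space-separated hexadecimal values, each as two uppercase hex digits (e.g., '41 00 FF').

After char 0 ('s'=44): chars_in_quartet=1 acc=0x2C bytes_emitted=0
After char 1 ('1'=53): chars_in_quartet=2 acc=0xB35 bytes_emitted=0
After char 2 ('u'=46): chars_in_quartet=3 acc=0x2CD6E bytes_emitted=0
After char 3 ('x'=49): chars_in_quartet=4 acc=0xB35BB1 -> emit B3 5B B1, reset; bytes_emitted=3
After char 4 ('R'=17): chars_in_quartet=1 acc=0x11 bytes_emitted=3
After char 5 ('6'=58): chars_in_quartet=2 acc=0x47A bytes_emitted=3
After char 6 ('n'=39): chars_in_quartet=3 acc=0x11EA7 bytes_emitted=3
After char 7 ('5'=57): chars_in_quartet=4 acc=0x47A9F9 -> emit 47 A9 F9, reset; bytes_emitted=6

Answer: B3 5B B1 47 A9 F9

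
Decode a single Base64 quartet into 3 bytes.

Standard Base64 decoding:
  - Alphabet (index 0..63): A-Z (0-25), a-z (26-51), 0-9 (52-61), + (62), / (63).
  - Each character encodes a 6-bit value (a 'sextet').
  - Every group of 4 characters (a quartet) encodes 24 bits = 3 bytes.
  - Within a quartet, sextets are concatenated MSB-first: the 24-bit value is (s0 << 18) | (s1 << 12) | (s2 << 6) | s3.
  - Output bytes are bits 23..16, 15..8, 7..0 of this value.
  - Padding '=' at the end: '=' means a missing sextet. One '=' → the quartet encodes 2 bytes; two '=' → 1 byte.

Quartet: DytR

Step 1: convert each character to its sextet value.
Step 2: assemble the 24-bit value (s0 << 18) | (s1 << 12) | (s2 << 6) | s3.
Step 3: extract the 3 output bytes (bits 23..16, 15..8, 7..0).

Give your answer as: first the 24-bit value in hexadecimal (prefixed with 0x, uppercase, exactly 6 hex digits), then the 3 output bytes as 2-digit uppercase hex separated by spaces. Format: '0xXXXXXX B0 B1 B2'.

Answer: 0x0F2B51 0F 2B 51

Derivation:
Sextets: D=3, y=50, t=45, R=17
24-bit: (3<<18) | (50<<12) | (45<<6) | 17
      = 0x0C0000 | 0x032000 | 0x000B40 | 0x000011
      = 0x0F2B51
Bytes: (v>>16)&0xFF=0F, (v>>8)&0xFF=2B, v&0xFF=51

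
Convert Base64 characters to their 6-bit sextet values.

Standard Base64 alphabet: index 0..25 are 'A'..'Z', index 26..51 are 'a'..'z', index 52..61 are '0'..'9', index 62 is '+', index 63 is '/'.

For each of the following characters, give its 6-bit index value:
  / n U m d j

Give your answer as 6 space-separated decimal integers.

Answer: 63 39 20 38 29 35

Derivation:
'/': index 63
'n': a..z range, 26 + ord('n') − ord('a') = 39
'U': A..Z range, ord('U') − ord('A') = 20
'm': a..z range, 26 + ord('m') − ord('a') = 38
'd': a..z range, 26 + ord('d') − ord('a') = 29
'j': a..z range, 26 + ord('j') − ord('a') = 35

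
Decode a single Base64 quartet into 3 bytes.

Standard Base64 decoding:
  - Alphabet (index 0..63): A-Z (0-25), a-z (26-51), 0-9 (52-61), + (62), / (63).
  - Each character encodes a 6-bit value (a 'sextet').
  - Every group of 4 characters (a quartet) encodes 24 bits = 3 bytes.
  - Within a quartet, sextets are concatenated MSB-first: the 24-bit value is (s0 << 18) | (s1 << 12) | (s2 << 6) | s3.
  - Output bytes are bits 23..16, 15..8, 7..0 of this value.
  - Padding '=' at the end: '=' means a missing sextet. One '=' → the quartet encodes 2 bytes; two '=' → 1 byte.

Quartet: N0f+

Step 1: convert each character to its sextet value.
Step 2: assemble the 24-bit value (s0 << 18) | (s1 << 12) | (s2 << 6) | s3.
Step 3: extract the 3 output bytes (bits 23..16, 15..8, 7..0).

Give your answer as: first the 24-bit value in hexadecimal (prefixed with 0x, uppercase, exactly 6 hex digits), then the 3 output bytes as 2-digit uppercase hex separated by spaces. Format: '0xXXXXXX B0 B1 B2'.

Answer: 0x3747FE 37 47 FE

Derivation:
Sextets: N=13, 0=52, f=31, +=62
24-bit: (13<<18) | (52<<12) | (31<<6) | 62
      = 0x340000 | 0x034000 | 0x0007C0 | 0x00003E
      = 0x3747FE
Bytes: (v>>16)&0xFF=37, (v>>8)&0xFF=47, v&0xFF=FE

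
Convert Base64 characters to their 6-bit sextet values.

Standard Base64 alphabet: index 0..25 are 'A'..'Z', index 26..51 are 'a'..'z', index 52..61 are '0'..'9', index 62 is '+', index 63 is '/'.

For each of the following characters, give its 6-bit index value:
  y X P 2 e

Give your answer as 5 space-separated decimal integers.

'y': a..z range, 26 + ord('y') − ord('a') = 50
'X': A..Z range, ord('X') − ord('A') = 23
'P': A..Z range, ord('P') − ord('A') = 15
'2': 0..9 range, 52 + ord('2') − ord('0') = 54
'e': a..z range, 26 + ord('e') − ord('a') = 30

Answer: 50 23 15 54 30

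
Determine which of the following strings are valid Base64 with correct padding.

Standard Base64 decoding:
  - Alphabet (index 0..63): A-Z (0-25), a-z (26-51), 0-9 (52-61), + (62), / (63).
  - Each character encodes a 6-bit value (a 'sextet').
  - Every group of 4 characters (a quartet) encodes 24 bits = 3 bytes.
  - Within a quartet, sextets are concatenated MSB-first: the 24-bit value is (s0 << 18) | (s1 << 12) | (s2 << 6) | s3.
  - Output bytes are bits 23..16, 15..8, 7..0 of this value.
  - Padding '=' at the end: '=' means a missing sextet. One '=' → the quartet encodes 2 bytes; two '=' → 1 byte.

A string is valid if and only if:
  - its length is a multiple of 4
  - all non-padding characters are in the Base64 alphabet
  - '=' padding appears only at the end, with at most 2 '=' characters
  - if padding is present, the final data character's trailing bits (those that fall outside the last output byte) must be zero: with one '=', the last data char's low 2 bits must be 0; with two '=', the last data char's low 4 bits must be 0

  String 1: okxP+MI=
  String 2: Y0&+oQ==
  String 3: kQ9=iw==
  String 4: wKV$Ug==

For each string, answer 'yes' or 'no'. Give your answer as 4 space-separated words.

Answer: yes no no no

Derivation:
String 1: 'okxP+MI=' → valid
String 2: 'Y0&+oQ==' → invalid (bad char(s): ['&'])
String 3: 'kQ9=iw==' → invalid (bad char(s): ['=']; '=' in middle)
String 4: 'wKV$Ug==' → invalid (bad char(s): ['$'])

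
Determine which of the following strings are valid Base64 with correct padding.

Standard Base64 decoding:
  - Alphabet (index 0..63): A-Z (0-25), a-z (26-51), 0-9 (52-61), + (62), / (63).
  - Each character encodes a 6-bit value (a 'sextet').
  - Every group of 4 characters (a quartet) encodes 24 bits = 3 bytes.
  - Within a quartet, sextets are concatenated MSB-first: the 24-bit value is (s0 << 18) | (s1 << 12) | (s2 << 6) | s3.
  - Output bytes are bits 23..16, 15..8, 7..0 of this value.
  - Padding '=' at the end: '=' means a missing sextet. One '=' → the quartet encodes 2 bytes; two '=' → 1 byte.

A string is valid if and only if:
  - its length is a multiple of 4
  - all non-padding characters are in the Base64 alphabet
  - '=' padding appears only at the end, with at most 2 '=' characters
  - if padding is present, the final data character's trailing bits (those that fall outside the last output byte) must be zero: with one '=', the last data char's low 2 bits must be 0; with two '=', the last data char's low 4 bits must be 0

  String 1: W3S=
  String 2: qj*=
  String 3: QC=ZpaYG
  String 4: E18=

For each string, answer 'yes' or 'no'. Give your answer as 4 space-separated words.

String 1: 'W3S=' → invalid (bad trailing bits)
String 2: 'qj*=' → invalid (bad char(s): ['*'])
String 3: 'QC=ZpaYG' → invalid (bad char(s): ['=']; '=' in middle)
String 4: 'E18=' → valid

Answer: no no no yes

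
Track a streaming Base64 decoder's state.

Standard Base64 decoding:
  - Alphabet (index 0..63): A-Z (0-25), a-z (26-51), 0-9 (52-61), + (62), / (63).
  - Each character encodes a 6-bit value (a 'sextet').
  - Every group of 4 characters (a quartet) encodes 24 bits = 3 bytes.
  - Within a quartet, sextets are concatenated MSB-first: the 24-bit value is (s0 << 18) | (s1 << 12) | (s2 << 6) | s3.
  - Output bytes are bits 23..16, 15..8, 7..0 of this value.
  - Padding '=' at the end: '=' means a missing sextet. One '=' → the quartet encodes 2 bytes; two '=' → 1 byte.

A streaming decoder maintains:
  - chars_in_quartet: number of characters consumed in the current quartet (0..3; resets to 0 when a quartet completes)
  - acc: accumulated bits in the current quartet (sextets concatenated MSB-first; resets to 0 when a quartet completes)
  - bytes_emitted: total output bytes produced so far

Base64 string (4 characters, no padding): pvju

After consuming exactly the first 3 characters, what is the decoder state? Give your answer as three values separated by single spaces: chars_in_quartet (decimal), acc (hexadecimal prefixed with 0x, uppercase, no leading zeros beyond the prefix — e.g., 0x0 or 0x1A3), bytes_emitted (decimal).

Answer: 3 0x29BE3 0

Derivation:
After char 0 ('p'=41): chars_in_quartet=1 acc=0x29 bytes_emitted=0
After char 1 ('v'=47): chars_in_quartet=2 acc=0xA6F bytes_emitted=0
After char 2 ('j'=35): chars_in_quartet=3 acc=0x29BE3 bytes_emitted=0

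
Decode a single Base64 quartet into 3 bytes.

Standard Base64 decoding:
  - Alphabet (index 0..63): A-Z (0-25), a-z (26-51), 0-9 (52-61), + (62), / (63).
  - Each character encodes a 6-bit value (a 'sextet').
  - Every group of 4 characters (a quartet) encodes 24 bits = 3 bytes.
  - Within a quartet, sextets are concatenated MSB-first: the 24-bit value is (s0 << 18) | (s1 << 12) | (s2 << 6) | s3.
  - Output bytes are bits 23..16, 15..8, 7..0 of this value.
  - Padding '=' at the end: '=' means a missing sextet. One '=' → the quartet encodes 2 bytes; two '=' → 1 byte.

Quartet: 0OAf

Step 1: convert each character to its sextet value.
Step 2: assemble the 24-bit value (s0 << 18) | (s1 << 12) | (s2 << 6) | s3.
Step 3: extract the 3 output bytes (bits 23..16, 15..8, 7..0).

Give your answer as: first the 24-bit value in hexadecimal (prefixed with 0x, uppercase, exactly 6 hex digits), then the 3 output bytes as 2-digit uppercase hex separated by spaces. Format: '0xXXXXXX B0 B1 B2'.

Answer: 0xD0E01F D0 E0 1F

Derivation:
Sextets: 0=52, O=14, A=0, f=31
24-bit: (52<<18) | (14<<12) | (0<<6) | 31
      = 0xD00000 | 0x00E000 | 0x000000 | 0x00001F
      = 0xD0E01F
Bytes: (v>>16)&0xFF=D0, (v>>8)&0xFF=E0, v&0xFF=1F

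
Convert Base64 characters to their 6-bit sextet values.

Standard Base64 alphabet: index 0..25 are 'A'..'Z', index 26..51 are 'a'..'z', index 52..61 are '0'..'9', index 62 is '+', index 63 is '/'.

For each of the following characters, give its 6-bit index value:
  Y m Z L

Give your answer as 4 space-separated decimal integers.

Answer: 24 38 25 11

Derivation:
'Y': A..Z range, ord('Y') − ord('A') = 24
'm': a..z range, 26 + ord('m') − ord('a') = 38
'Z': A..Z range, ord('Z') − ord('A') = 25
'L': A..Z range, ord('L') − ord('A') = 11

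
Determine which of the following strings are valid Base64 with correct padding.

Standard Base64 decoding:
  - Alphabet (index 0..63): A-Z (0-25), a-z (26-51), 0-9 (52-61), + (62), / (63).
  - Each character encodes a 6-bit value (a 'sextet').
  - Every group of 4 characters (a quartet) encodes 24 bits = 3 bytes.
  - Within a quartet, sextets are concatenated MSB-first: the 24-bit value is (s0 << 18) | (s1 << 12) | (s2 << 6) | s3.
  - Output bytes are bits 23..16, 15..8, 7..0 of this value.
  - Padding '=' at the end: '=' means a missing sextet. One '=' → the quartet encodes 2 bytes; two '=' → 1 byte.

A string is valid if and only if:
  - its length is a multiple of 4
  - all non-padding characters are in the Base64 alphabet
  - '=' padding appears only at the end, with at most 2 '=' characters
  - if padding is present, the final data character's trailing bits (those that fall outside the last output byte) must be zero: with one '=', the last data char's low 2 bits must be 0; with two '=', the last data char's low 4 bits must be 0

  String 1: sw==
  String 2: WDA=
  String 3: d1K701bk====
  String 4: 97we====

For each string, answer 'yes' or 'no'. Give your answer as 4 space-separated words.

String 1: 'sw==' → valid
String 2: 'WDA=' → valid
String 3: 'd1K701bk====' → invalid (4 pad chars (max 2))
String 4: '97we====' → invalid (4 pad chars (max 2))

Answer: yes yes no no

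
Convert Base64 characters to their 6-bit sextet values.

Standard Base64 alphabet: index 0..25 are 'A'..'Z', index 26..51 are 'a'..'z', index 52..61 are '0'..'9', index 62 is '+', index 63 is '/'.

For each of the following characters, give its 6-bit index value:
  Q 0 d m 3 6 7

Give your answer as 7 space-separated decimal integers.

'Q': A..Z range, ord('Q') − ord('A') = 16
'0': 0..9 range, 52 + ord('0') − ord('0') = 52
'd': a..z range, 26 + ord('d') − ord('a') = 29
'm': a..z range, 26 + ord('m') − ord('a') = 38
'3': 0..9 range, 52 + ord('3') − ord('0') = 55
'6': 0..9 range, 52 + ord('6') − ord('0') = 58
'7': 0..9 range, 52 + ord('7') − ord('0') = 59

Answer: 16 52 29 38 55 58 59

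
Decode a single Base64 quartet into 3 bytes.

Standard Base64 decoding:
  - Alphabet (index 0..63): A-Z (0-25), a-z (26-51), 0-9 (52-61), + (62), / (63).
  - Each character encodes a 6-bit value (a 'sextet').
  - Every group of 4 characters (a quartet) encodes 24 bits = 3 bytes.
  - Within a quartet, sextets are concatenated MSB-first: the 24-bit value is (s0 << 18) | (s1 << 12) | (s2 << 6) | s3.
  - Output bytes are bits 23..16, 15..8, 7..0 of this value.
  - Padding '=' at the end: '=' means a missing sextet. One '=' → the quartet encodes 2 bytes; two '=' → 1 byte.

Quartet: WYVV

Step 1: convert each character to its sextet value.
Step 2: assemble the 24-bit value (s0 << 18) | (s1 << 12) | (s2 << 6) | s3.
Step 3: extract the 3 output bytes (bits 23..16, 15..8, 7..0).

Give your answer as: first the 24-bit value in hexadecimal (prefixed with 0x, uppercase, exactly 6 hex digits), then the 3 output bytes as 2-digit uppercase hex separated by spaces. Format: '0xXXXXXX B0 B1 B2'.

Sextets: W=22, Y=24, V=21, V=21
24-bit: (22<<18) | (24<<12) | (21<<6) | 21
      = 0x580000 | 0x018000 | 0x000540 | 0x000015
      = 0x598555
Bytes: (v>>16)&0xFF=59, (v>>8)&0xFF=85, v&0xFF=55

Answer: 0x598555 59 85 55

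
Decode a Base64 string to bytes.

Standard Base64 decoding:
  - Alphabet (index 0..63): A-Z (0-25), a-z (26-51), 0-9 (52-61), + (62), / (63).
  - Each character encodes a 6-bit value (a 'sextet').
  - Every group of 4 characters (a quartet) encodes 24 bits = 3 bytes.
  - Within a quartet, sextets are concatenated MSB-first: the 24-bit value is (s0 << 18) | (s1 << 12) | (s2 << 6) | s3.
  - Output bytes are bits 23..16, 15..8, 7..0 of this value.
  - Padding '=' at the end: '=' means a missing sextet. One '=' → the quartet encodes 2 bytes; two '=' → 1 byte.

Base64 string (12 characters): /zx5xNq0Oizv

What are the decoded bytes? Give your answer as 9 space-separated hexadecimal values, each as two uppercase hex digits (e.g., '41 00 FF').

After char 0 ('/'=63): chars_in_quartet=1 acc=0x3F bytes_emitted=0
After char 1 ('z'=51): chars_in_quartet=2 acc=0xFF3 bytes_emitted=0
After char 2 ('x'=49): chars_in_quartet=3 acc=0x3FCF1 bytes_emitted=0
After char 3 ('5'=57): chars_in_quartet=4 acc=0xFF3C79 -> emit FF 3C 79, reset; bytes_emitted=3
After char 4 ('x'=49): chars_in_quartet=1 acc=0x31 bytes_emitted=3
After char 5 ('N'=13): chars_in_quartet=2 acc=0xC4D bytes_emitted=3
After char 6 ('q'=42): chars_in_quartet=3 acc=0x3136A bytes_emitted=3
After char 7 ('0'=52): chars_in_quartet=4 acc=0xC4DAB4 -> emit C4 DA B4, reset; bytes_emitted=6
After char 8 ('O'=14): chars_in_quartet=1 acc=0xE bytes_emitted=6
After char 9 ('i'=34): chars_in_quartet=2 acc=0x3A2 bytes_emitted=6
After char 10 ('z'=51): chars_in_quartet=3 acc=0xE8B3 bytes_emitted=6
After char 11 ('v'=47): chars_in_quartet=4 acc=0x3A2CEF -> emit 3A 2C EF, reset; bytes_emitted=9

Answer: FF 3C 79 C4 DA B4 3A 2C EF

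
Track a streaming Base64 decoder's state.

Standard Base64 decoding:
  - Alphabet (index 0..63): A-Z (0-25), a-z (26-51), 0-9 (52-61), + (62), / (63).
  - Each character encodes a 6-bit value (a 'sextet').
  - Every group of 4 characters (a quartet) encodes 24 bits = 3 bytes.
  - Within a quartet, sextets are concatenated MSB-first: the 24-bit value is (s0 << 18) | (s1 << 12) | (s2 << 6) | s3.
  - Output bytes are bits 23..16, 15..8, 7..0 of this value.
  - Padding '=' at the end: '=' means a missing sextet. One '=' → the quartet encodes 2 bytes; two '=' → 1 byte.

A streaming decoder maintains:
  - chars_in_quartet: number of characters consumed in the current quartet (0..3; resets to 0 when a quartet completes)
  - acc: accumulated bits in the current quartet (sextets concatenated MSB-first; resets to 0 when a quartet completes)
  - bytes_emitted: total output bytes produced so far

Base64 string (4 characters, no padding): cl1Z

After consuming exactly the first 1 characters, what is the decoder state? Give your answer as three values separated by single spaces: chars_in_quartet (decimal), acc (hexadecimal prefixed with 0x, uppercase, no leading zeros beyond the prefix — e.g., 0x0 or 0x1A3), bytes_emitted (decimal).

After char 0 ('c'=28): chars_in_quartet=1 acc=0x1C bytes_emitted=0

Answer: 1 0x1C 0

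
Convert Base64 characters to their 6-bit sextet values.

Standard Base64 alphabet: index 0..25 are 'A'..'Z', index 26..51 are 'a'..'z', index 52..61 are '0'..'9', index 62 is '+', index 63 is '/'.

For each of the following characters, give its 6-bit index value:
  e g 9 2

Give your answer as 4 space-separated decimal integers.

'e': a..z range, 26 + ord('e') − ord('a') = 30
'g': a..z range, 26 + ord('g') − ord('a') = 32
'9': 0..9 range, 52 + ord('9') − ord('0') = 61
'2': 0..9 range, 52 + ord('2') − ord('0') = 54

Answer: 30 32 61 54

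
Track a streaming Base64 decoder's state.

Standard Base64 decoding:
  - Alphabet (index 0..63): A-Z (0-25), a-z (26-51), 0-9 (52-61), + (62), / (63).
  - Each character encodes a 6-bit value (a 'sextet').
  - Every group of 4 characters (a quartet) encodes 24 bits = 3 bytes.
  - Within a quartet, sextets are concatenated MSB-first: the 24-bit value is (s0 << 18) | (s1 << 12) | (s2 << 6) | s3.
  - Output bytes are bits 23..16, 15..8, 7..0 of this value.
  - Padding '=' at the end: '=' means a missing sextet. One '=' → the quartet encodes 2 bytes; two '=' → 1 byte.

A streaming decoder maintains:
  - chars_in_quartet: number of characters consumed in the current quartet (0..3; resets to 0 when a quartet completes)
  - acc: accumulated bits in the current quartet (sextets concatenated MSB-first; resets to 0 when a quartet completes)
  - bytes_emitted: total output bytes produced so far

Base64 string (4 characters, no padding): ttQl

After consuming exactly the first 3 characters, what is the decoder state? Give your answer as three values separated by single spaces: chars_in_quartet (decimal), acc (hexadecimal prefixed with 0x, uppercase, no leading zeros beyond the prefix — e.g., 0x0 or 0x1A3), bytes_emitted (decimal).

After char 0 ('t'=45): chars_in_quartet=1 acc=0x2D bytes_emitted=0
After char 1 ('t'=45): chars_in_quartet=2 acc=0xB6D bytes_emitted=0
After char 2 ('Q'=16): chars_in_quartet=3 acc=0x2DB50 bytes_emitted=0

Answer: 3 0x2DB50 0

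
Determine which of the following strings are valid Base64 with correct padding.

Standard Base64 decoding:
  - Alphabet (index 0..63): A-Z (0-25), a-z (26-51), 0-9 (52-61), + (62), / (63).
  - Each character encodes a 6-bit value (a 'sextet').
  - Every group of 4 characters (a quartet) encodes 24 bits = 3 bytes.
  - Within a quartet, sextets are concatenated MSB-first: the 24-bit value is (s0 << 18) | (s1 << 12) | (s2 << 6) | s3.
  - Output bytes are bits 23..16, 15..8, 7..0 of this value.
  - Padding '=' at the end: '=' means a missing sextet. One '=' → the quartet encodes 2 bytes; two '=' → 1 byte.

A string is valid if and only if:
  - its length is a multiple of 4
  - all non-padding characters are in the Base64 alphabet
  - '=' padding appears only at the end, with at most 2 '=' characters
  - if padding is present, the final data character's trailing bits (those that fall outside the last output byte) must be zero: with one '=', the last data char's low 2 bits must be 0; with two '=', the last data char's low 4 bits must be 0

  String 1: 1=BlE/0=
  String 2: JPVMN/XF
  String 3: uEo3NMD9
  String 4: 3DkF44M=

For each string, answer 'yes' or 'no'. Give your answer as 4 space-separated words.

Answer: no yes yes yes

Derivation:
String 1: '1=BlE/0=' → invalid (bad char(s): ['=']; '=' in middle)
String 2: 'JPVMN/XF' → valid
String 3: 'uEo3NMD9' → valid
String 4: '3DkF44M=' → valid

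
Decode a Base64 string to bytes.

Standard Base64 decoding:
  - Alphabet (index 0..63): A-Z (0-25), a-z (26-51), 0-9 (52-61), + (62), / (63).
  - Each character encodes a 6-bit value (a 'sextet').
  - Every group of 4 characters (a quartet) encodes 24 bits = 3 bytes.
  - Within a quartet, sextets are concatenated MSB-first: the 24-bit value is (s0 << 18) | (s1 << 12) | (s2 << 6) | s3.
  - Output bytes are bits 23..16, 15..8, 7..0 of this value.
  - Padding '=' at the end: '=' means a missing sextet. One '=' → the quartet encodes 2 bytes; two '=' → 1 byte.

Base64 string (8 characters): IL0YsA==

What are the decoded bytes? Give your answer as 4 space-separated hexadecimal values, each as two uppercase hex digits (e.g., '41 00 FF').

Answer: 20 BD 18 B0

Derivation:
After char 0 ('I'=8): chars_in_quartet=1 acc=0x8 bytes_emitted=0
After char 1 ('L'=11): chars_in_quartet=2 acc=0x20B bytes_emitted=0
After char 2 ('0'=52): chars_in_quartet=3 acc=0x82F4 bytes_emitted=0
After char 3 ('Y'=24): chars_in_quartet=4 acc=0x20BD18 -> emit 20 BD 18, reset; bytes_emitted=3
After char 4 ('s'=44): chars_in_quartet=1 acc=0x2C bytes_emitted=3
After char 5 ('A'=0): chars_in_quartet=2 acc=0xB00 bytes_emitted=3
Padding '==': partial quartet acc=0xB00 -> emit B0; bytes_emitted=4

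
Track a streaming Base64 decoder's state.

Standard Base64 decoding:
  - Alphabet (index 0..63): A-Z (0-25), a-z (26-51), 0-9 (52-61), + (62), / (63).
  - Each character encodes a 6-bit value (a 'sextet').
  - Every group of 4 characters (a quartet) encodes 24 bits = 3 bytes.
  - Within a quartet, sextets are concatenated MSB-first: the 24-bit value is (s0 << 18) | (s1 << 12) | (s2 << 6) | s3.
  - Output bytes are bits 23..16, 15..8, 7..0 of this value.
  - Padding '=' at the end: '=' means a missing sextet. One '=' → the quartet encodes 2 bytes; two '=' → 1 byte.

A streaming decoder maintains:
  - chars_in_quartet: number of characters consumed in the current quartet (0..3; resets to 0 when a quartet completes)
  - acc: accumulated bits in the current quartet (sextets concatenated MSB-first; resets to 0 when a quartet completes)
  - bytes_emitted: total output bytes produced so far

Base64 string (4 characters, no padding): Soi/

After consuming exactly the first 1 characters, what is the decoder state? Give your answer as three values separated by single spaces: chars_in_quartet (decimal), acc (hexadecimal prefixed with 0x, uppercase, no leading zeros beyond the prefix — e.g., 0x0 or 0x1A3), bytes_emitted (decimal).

After char 0 ('S'=18): chars_in_quartet=1 acc=0x12 bytes_emitted=0

Answer: 1 0x12 0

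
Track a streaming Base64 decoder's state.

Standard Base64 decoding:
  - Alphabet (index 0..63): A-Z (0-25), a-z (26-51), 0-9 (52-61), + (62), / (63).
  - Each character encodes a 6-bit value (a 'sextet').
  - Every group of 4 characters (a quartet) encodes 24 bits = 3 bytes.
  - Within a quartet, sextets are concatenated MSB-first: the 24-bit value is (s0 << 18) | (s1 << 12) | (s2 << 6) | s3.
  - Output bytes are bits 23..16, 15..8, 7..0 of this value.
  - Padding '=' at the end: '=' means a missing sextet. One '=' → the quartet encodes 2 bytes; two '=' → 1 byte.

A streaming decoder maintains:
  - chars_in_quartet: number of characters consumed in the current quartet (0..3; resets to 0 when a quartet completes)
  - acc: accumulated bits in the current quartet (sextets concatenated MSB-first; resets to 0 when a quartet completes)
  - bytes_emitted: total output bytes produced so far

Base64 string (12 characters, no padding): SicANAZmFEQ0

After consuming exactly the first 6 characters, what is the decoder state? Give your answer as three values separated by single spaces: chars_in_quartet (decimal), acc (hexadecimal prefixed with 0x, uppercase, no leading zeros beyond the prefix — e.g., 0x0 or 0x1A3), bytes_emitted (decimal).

After char 0 ('S'=18): chars_in_quartet=1 acc=0x12 bytes_emitted=0
After char 1 ('i'=34): chars_in_quartet=2 acc=0x4A2 bytes_emitted=0
After char 2 ('c'=28): chars_in_quartet=3 acc=0x1289C bytes_emitted=0
After char 3 ('A'=0): chars_in_quartet=4 acc=0x4A2700 -> emit 4A 27 00, reset; bytes_emitted=3
After char 4 ('N'=13): chars_in_quartet=1 acc=0xD bytes_emitted=3
After char 5 ('A'=0): chars_in_quartet=2 acc=0x340 bytes_emitted=3

Answer: 2 0x340 3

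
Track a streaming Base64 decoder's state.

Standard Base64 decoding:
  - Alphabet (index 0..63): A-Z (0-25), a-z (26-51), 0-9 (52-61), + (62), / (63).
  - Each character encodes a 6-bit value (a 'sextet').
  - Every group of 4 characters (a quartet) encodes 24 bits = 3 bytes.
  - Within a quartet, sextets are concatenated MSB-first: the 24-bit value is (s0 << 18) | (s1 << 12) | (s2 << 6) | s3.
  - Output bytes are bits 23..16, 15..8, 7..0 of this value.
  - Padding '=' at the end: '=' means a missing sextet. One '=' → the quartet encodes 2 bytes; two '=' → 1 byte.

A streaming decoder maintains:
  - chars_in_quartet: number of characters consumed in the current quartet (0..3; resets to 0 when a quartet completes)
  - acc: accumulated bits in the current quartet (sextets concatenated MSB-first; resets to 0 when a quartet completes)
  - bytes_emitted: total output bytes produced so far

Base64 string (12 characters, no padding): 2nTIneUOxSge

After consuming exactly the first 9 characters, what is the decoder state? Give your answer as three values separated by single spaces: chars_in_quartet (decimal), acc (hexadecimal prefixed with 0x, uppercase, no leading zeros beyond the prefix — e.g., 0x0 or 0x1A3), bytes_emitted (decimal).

Answer: 1 0x31 6

Derivation:
After char 0 ('2'=54): chars_in_quartet=1 acc=0x36 bytes_emitted=0
After char 1 ('n'=39): chars_in_quartet=2 acc=0xDA7 bytes_emitted=0
After char 2 ('T'=19): chars_in_quartet=3 acc=0x369D3 bytes_emitted=0
After char 3 ('I'=8): chars_in_quartet=4 acc=0xDA74C8 -> emit DA 74 C8, reset; bytes_emitted=3
After char 4 ('n'=39): chars_in_quartet=1 acc=0x27 bytes_emitted=3
After char 5 ('e'=30): chars_in_quartet=2 acc=0x9DE bytes_emitted=3
After char 6 ('U'=20): chars_in_quartet=3 acc=0x27794 bytes_emitted=3
After char 7 ('O'=14): chars_in_quartet=4 acc=0x9DE50E -> emit 9D E5 0E, reset; bytes_emitted=6
After char 8 ('x'=49): chars_in_quartet=1 acc=0x31 bytes_emitted=6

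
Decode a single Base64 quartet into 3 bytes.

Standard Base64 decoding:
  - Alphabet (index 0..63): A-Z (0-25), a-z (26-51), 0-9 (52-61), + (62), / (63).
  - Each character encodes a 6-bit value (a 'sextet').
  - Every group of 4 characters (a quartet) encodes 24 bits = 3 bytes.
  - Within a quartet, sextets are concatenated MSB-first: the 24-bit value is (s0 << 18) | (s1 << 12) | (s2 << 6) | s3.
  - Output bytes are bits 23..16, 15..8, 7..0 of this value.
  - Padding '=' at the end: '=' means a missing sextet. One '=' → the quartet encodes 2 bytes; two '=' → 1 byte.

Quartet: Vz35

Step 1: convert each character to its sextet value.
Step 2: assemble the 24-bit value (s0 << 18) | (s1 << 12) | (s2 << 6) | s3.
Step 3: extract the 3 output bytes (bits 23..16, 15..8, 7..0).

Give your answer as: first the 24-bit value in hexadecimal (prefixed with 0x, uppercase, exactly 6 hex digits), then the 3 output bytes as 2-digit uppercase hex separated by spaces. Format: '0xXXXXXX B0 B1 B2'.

Answer: 0x573DF9 57 3D F9

Derivation:
Sextets: V=21, z=51, 3=55, 5=57
24-bit: (21<<18) | (51<<12) | (55<<6) | 57
      = 0x540000 | 0x033000 | 0x000DC0 | 0x000039
      = 0x573DF9
Bytes: (v>>16)&0xFF=57, (v>>8)&0xFF=3D, v&0xFF=F9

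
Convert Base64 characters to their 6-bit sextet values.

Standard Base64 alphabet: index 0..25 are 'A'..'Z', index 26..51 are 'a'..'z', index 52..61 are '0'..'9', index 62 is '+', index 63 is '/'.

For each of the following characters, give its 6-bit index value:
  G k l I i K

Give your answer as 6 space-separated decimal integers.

'G': A..Z range, ord('G') − ord('A') = 6
'k': a..z range, 26 + ord('k') − ord('a') = 36
'l': a..z range, 26 + ord('l') − ord('a') = 37
'I': A..Z range, ord('I') − ord('A') = 8
'i': a..z range, 26 + ord('i') − ord('a') = 34
'K': A..Z range, ord('K') − ord('A') = 10

Answer: 6 36 37 8 34 10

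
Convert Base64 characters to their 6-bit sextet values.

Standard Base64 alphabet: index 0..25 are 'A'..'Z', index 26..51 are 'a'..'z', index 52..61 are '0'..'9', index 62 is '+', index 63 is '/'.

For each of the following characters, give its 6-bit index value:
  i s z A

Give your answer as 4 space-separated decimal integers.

'i': a..z range, 26 + ord('i') − ord('a') = 34
's': a..z range, 26 + ord('s') − ord('a') = 44
'z': a..z range, 26 + ord('z') − ord('a') = 51
'A': A..Z range, ord('A') − ord('A') = 0

Answer: 34 44 51 0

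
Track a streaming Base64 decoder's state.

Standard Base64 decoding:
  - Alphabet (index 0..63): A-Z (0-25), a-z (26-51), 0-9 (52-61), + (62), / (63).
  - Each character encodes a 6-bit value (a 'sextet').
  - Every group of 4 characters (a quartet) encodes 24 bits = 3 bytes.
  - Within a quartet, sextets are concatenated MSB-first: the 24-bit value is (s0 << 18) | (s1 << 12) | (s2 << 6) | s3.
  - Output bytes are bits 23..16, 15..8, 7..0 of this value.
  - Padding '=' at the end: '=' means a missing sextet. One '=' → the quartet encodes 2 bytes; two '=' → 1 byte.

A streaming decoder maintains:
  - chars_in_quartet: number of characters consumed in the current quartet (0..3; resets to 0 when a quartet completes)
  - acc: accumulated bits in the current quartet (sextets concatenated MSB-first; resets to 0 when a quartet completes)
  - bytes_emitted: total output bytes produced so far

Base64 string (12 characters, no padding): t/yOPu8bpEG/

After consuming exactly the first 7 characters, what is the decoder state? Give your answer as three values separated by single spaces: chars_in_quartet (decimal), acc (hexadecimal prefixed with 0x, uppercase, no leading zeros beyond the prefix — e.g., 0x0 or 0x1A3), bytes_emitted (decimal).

Answer: 3 0xFBBC 3

Derivation:
After char 0 ('t'=45): chars_in_quartet=1 acc=0x2D bytes_emitted=0
After char 1 ('/'=63): chars_in_quartet=2 acc=0xB7F bytes_emitted=0
After char 2 ('y'=50): chars_in_quartet=3 acc=0x2DFF2 bytes_emitted=0
After char 3 ('O'=14): chars_in_quartet=4 acc=0xB7FC8E -> emit B7 FC 8E, reset; bytes_emitted=3
After char 4 ('P'=15): chars_in_quartet=1 acc=0xF bytes_emitted=3
After char 5 ('u'=46): chars_in_quartet=2 acc=0x3EE bytes_emitted=3
After char 6 ('8'=60): chars_in_quartet=3 acc=0xFBBC bytes_emitted=3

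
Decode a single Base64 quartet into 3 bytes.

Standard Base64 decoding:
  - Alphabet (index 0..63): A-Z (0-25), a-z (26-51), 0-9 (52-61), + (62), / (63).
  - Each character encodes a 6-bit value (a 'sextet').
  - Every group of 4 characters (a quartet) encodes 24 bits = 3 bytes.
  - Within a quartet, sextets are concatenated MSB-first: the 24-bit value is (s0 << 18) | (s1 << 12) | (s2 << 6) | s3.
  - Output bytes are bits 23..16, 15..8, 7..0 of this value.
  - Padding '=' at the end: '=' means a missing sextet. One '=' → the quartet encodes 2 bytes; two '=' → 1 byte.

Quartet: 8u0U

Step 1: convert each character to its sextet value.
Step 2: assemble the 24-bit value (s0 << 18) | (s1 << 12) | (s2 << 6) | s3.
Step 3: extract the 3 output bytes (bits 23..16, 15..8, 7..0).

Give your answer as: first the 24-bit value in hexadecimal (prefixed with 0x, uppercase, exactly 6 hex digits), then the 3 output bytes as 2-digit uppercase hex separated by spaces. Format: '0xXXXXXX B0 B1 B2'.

Answer: 0xF2ED14 F2 ED 14

Derivation:
Sextets: 8=60, u=46, 0=52, U=20
24-bit: (60<<18) | (46<<12) | (52<<6) | 20
      = 0xF00000 | 0x02E000 | 0x000D00 | 0x000014
      = 0xF2ED14
Bytes: (v>>16)&0xFF=F2, (v>>8)&0xFF=ED, v&0xFF=14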